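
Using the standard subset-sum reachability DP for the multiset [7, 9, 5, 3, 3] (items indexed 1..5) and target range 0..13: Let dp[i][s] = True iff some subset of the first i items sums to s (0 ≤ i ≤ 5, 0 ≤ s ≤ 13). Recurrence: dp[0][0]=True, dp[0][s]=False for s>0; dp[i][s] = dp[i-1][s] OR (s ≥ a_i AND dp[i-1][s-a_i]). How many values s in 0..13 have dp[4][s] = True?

i\s   0   1   2   3   4   5   6   7   8   9  10  11  12  13
  0   T   F   F   F   F   F   F   F   F   F   F   F   F   F
  1   T   F   F   F   F   F   F   T   F   F   F   F   F   F
  2   T   F   F   F   F   F   F   T   F   T   F   F   F   F
  3   T   F   F   F   F   T   F   T   F   T   F   F   T   F
  4   T   F   F   T   F   T   F   T   T   T   T   F   T   F
  5   T   F   F   T   F   T   T   T   T   T   T   T   T   T

8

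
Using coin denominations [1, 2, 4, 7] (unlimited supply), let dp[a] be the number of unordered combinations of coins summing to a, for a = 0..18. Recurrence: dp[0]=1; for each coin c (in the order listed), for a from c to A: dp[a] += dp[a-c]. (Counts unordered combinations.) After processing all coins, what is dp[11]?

after  coin     0     1     2     3     4     5     6     7     8     9    10    11    12    13    14    15    16    17    18
          1     1     1     1     1     1     1     1     1     1     1     1     1     1     1     1     1     1     1     1
          2     1     1     2     2     3     3     4     4     5     5     6     6     7     7     8     8     9     9    10
          4     1     1     2     2     4     4     6     6     9     9    12    12    16    16    20    20    25    25    30
          7     1     1     2     2     4     4     6     7    10    11    14    16    20    22    27    30    36    39    46

16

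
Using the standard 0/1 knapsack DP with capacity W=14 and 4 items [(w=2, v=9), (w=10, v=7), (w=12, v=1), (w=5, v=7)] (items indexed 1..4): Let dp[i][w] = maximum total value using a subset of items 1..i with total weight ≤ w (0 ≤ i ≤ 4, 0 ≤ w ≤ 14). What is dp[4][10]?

16

i\w   0   1   2   3   4   5   6   7   8   9  10  11  12  13  14
  0   0   0   0   0   0   0   0   0   0   0   0   0   0   0   0
  1   0   0   9   9   9   9   9   9   9   9   9   9   9   9   9
  2   0   0   9   9   9   9   9   9   9   9   9   9  16  16  16
  3   0   0   9   9   9   9   9   9   9   9   9   9  16  16  16
  4   0   0   9   9   9   9   9  16  16  16  16  16  16  16  16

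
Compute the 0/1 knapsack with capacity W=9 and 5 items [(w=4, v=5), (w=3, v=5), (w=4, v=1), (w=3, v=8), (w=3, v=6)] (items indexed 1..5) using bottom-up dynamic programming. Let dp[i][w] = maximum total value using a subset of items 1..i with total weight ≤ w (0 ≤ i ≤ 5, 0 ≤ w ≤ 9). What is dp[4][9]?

13

i\w   0   1   2   3   4   5   6   7   8   9
  0   0   0   0   0   0   0   0   0   0   0
  1   0   0   0   0   5   5   5   5   5   5
  2   0   0   0   5   5   5   5  10  10  10
  3   0   0   0   5   5   5   5  10  10  10
  4   0   0   0   8   8   8  13  13  13  13
  5   0   0   0   8   8   8  14  14  14  19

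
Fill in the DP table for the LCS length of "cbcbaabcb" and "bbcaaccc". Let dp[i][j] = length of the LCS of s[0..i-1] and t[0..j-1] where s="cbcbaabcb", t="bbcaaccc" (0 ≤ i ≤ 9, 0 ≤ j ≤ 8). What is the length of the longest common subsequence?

   ''  b  b  c  a  a  c  c  c
''  0  0  0  0  0  0  0  0  0
 c  0  0  0  1  1  1  1  1  1
 b  0  1  1  1  1  1  1  1  1
 c  0  1  1  2  2  2  2  2  2
 b  0  1  2  2  2  2  2  2  2
 a  0  1  2  2  3  3  3  3  3
 a  0  1  2  2  3  4  4  4  4
 b  0  1  2  2  3  4  4  4  4
 c  0  1  2  3  3  4  5  5  5
 b  0  1  2  3  3  4  5  5  5

5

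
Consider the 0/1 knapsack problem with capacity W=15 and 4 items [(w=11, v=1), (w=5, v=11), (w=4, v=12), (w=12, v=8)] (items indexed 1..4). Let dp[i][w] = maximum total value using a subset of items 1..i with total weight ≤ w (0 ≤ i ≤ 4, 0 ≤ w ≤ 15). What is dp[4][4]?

i\w   0   1   2   3   4   5   6   7   8   9  10  11  12  13  14  15
  0   0   0   0   0   0   0   0   0   0   0   0   0   0   0   0   0
  1   0   0   0   0   0   0   0   0   0   0   0   1   1   1   1   1
  2   0   0   0   0   0  11  11  11  11  11  11  11  11  11  11  11
  3   0   0   0   0  12  12  12  12  12  23  23  23  23  23  23  23
  4   0   0   0   0  12  12  12  12  12  23  23  23  23  23  23  23

12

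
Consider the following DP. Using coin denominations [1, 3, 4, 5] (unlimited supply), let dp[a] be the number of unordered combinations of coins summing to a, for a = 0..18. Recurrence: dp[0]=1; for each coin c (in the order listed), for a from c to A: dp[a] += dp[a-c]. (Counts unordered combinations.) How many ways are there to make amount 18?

40

after  coin     0     1     2     3     4     5     6     7     8     9    10    11    12    13    14    15    16    17    18
          1     1     1     1     1     1     1     1     1     1     1     1     1     1     1     1     1     1     1     1
          3     1     1     1     2     2     2     3     3     3     4     4     4     5     5     5     6     6     6     7
          4     1     1     1     2     3     3     4     5     6     7     8     9    11    12    13    15    17    18    20
          5     1     1     1     2     3     4     5     6     8    10    12    14    17    20    23    27    31    35    40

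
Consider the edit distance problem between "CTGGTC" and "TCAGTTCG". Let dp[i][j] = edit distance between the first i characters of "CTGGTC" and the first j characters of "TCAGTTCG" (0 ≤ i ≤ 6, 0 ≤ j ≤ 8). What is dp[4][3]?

3

   ''  T  C  A  G  T  T  C  G
''  0  1  2  3  4  5  6  7  8
 C  1  1  1  2  3  4  5  6  7
 T  2  1  2  2  3  3  4  5  6
 G  3  2  2  3  2  3  4  5  5
 G  4  3  3  3  3  3  4  5  5
 T  5  4  4  4  4  3  3  4  5
 C  6  5  4  5  5  4  4  3  4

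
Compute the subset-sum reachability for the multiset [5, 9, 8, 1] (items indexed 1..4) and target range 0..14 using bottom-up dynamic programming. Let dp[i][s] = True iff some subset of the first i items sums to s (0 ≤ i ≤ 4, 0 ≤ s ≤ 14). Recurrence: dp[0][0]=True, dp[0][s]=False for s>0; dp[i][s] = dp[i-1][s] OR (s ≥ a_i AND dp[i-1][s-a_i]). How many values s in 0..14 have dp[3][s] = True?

i\s   0   1   2   3   4   5   6   7   8   9  10  11  12  13  14
  0   T   F   F   F   F   F   F   F   F   F   F   F   F   F   F
  1   T   F   F   F   F   T   F   F   F   F   F   F   F   F   F
  2   T   F   F   F   F   T   F   F   F   T   F   F   F   F   T
  3   T   F   F   F   F   T   F   F   T   T   F   F   F   T   T
  4   T   T   F   F   F   T   T   F   T   T   T   F   F   T   T

6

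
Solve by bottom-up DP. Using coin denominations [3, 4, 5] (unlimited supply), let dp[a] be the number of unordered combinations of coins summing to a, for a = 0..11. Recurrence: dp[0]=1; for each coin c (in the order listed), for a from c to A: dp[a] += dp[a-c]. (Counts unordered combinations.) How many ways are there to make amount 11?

2

after  coin     0     1     2     3     4     5     6     7     8     9    10    11
          3     1     0     0     1     0     0     1     0     0     1     0     0
          4     1     0     0     1     1     0     1     1     1     1     1     1
          5     1     0     0     1     1     1     1     1     2     2     2     2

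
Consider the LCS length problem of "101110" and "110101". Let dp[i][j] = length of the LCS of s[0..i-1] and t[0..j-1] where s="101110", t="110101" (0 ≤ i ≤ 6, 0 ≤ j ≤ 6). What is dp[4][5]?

   ''  1  1  0  1  0  1
''  0  0  0  0  0  0  0
 1  0  1  1  1  1  1  1
 0  0  1  1  2  2  2  2
 1  0  1  2  2  3  3  3
 1  0  1  2  2  3  3  4
 1  0  1  2  2  3  3  4
 0  0  1  2  3  3  4  4

3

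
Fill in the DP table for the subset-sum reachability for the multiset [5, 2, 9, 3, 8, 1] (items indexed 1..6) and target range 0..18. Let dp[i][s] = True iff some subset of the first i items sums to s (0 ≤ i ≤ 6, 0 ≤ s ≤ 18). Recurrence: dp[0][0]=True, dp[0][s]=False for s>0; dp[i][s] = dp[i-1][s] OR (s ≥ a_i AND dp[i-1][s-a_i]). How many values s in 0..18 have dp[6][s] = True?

i\s   0   1   2   3   4   5   6   7   8   9  10  11  12  13  14  15  16  17  18
  0   T   F   F   F   F   F   F   F   F   F   F   F   F   F   F   F   F   F   F
  1   T   F   F   F   F   T   F   F   F   F   F   F   F   F   F   F   F   F   F
  2   T   F   T   F   F   T   F   T   F   F   F   F   F   F   F   F   F   F   F
  3   T   F   T   F   F   T   F   T   F   T   F   T   F   F   T   F   T   F   F
  4   T   F   T   T   F   T   F   T   T   T   T   T   T   F   T   F   T   T   F
  5   T   F   T   T   F   T   F   T   T   T   T   T   T   T   T   T   T   T   T
  6   T   T   T   T   T   T   T   T   T   T   T   T   T   T   T   T   T   T   T

19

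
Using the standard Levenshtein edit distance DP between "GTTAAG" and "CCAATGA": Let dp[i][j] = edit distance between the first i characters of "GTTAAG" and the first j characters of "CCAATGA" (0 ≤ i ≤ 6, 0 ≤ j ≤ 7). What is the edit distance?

5

   ''  C  C  A  A  T  G  A
''  0  1  2  3  4  5  6  7
 G  1  1  2  3  4  5  5  6
 T  2  2  2  3  4  4  5  6
 T  3  3  3  3  4  4  5  6
 A  4  4  4  3  3  4  5  5
 A  5  5  5  4  3  4  5  5
 G  6  6  6  5  4  4  4  5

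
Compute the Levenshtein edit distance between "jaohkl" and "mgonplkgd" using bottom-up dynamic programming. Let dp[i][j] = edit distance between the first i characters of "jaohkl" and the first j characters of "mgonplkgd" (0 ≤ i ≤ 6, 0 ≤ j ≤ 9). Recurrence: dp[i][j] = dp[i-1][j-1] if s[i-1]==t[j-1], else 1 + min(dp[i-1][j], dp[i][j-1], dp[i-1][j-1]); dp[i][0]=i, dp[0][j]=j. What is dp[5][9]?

   ''  m  g  o  n  p  l  k  g  d
''  0  1  2  3  4  5  6  7  8  9
 j  1  1  2  3  4  5  6  7  8  9
 a  2  2  2  3  4  5  6  7  8  9
 o  3  3  3  2  3  4  5  6  7  8
 h  4  4  4  3  3  4  5  6  7  8
 k  5  5  5  4  4  4  5  5  6  7
 l  6  6  6  5  5  5  4  5  6  7

7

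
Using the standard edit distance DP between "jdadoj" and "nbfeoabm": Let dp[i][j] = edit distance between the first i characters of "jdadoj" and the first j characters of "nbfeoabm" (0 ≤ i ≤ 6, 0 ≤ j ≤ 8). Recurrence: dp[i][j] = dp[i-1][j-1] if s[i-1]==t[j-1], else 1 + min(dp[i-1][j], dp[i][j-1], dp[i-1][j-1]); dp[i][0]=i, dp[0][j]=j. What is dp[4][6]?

6

   ''  n  b  f  e  o  a  b  m
''  0  1  2  3  4  5  6  7  8
 j  1  1  2  3  4  5  6  7  8
 d  2  2  2  3  4  5  6  7  8
 a  3  3  3  3  4  5  5  6  7
 d  4  4  4  4  4  5  6  6  7
 o  5  5  5  5  5  4  5  6  7
 j  6  6  6  6  6  5  5  6  7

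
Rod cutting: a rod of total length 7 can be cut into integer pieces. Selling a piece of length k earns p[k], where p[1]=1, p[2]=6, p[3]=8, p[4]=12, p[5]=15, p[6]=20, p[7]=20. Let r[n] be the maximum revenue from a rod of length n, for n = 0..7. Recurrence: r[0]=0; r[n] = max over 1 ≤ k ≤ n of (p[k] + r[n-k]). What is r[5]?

   n    0    1    2    3    4    5    6    7
r[n]    0    1    6    8   12   15   20   21

15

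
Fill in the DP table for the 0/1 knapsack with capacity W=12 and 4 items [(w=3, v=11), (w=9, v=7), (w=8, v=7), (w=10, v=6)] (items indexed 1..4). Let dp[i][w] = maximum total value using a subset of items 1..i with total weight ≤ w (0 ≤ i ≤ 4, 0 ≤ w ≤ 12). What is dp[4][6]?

i\w   0   1   2   3   4   5   6   7   8   9  10  11  12
  0   0   0   0   0   0   0   0   0   0   0   0   0   0
  1   0   0   0  11  11  11  11  11  11  11  11  11  11
  2   0   0   0  11  11  11  11  11  11  11  11  11  18
  3   0   0   0  11  11  11  11  11  11  11  11  18  18
  4   0   0   0  11  11  11  11  11  11  11  11  18  18

11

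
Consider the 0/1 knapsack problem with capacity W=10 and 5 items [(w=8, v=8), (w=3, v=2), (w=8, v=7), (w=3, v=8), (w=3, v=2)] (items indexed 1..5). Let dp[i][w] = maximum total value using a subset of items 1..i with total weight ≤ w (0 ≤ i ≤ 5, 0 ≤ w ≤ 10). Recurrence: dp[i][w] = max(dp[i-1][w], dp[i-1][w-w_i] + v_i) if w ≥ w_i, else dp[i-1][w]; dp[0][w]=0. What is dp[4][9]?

10

i\w   0   1   2   3   4   5   6   7   8   9  10
  0   0   0   0   0   0   0   0   0   0   0   0
  1   0   0   0   0   0   0   0   0   8   8   8
  2   0   0   0   2   2   2   2   2   8   8   8
  3   0   0   0   2   2   2   2   2   8   8   8
  4   0   0   0   8   8   8  10  10  10  10  10
  5   0   0   0   8   8   8  10  10  10  12  12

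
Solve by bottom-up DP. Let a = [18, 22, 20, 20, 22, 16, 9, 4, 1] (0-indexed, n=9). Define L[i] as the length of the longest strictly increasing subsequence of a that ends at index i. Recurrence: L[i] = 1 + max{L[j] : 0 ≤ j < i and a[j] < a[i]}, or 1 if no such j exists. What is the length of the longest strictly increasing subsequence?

3

   i    0    1    2    3    4    5    6    7    8
a[i]   18   22   20   20   22   16    9    4    1
L[i]    1    2    2    2    3    1    1    1    1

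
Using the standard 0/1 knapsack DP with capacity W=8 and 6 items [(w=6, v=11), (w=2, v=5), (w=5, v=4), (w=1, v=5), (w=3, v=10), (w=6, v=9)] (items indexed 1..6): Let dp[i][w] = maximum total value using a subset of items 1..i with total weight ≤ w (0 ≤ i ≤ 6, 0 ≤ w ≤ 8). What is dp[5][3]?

i\w   0   1   2   3   4   5   6   7   8
  0   0   0   0   0   0   0   0   0   0
  1   0   0   0   0   0   0  11  11  11
  2   0   0   5   5   5   5  11  11  16
  3   0   0   5   5   5   5  11  11  16
  4   0   5   5  10  10  10  11  16  16
  5   0   5   5  10  15  15  20  20  20
  6   0   5   5  10  15  15  20  20  20

10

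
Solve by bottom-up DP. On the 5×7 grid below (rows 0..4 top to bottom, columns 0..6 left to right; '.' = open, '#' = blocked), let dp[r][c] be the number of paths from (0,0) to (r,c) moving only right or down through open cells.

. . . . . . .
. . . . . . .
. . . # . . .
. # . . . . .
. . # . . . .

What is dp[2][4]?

r\c   0   1   2   3   4   5   6
  0   1   1   1   1   1   1   1
  1   1   2   3   4   5   6   7
  2   1   3   6   0   5  11  18
  3   1   0   6   6  11  22  40
  4   1   1   0   6  17  39  79

5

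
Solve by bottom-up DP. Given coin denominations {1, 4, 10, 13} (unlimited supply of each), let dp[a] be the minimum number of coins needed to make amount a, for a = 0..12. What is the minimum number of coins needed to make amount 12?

 a  0  1  2  3  4  5  6  7  8  9 10 11 12
dp  0  1  2  3  1  2  3  4  2  3  1  2  3

3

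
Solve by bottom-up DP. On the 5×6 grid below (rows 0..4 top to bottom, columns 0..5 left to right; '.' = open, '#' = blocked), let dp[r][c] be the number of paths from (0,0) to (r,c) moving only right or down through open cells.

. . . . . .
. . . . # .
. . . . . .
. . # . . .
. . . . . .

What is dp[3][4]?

20

r\c   0   1   2   3   4   5
  0   1   1   1   1   1   1
  1   1   2   3   4   0   1
  2   1   3   6  10  10  11
  3   1   4   0  10  20  31
  4   1   5   5  15  35  66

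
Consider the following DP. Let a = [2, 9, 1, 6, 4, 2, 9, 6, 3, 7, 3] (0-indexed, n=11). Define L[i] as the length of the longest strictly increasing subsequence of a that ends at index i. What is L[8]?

   i    0    1    2    3    4    5    6    7    8    9   10
a[i]    2    9    1    6    4    2    9    6    3    7    3
L[i]    1    2    1    2    2    2    3    3    3    4    3

3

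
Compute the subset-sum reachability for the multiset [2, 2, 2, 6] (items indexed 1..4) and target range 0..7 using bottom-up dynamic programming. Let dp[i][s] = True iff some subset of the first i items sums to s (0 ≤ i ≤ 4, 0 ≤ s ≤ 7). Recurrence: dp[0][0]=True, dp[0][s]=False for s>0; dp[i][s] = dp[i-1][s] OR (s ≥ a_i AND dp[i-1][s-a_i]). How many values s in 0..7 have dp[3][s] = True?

i\s   0   1   2   3   4   5   6   7
  0   T   F   F   F   F   F   F   F
  1   T   F   T   F   F   F   F   F
  2   T   F   T   F   T   F   F   F
  3   T   F   T   F   T   F   T   F
  4   T   F   T   F   T   F   T   F

4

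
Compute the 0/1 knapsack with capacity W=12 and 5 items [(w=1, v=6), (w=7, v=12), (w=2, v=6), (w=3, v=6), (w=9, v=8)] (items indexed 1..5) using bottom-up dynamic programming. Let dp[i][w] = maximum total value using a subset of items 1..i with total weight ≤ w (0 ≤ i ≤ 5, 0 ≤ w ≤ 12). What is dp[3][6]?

i\w   0   1   2   3   4   5   6   7   8   9  10  11  12
  0   0   0   0   0   0   0   0   0   0   0   0   0   0
  1   0   6   6   6   6   6   6   6   6   6   6   6   6
  2   0   6   6   6   6   6   6  12  18  18  18  18  18
  3   0   6   6  12  12  12  12  12  18  18  24  24  24
  4   0   6   6  12  12  12  18  18  18  18  24  24  24
  5   0   6   6  12  12  12  18  18  18  18  24  24  24

12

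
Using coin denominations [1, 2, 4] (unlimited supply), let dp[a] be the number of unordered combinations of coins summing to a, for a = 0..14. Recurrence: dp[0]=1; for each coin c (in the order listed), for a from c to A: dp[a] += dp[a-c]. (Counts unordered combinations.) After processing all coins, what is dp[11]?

after  coin     0     1     2     3     4     5     6     7     8     9    10    11    12    13    14
          1     1     1     1     1     1     1     1     1     1     1     1     1     1     1     1
          2     1     1     2     2     3     3     4     4     5     5     6     6     7     7     8
          4     1     1     2     2     4     4     6     6     9     9    12    12    16    16    20

12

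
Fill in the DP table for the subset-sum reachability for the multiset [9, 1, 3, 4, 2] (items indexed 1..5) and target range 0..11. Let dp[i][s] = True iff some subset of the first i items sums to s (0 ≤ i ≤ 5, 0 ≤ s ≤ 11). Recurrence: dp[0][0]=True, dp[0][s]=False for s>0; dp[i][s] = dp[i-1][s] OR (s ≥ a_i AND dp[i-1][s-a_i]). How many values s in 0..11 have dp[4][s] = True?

i\s   0   1   2   3   4   5   6   7   8   9  10  11
  0   T   F   F   F   F   F   F   F   F   F   F   F
  1   T   F   F   F   F   F   F   F   F   T   F   F
  2   T   T   F   F   F   F   F   F   F   T   T   F
  3   T   T   F   T   T   F   F   F   F   T   T   F
  4   T   T   F   T   T   T   F   T   T   T   T   F
  5   T   T   T   T   T   T   T   T   T   T   T   T

9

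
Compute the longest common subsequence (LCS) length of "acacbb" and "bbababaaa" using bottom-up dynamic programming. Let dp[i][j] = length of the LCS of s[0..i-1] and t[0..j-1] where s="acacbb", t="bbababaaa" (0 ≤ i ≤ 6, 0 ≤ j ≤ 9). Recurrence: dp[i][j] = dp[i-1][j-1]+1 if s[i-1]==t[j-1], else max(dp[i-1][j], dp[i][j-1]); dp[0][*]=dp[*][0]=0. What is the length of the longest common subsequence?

3

   ''  b  b  a  b  a  b  a  a  a
''  0  0  0  0  0  0  0  0  0  0
 a  0  0  0  1  1  1  1  1  1  1
 c  0  0  0  1  1  1  1  1  1  1
 a  0  0  0  1  1  2  2  2  2  2
 c  0  0  0  1  1  2  2  2  2  2
 b  0  1  1  1  2  2  3  3  3  3
 b  0  1  2  2  2  2  3  3  3  3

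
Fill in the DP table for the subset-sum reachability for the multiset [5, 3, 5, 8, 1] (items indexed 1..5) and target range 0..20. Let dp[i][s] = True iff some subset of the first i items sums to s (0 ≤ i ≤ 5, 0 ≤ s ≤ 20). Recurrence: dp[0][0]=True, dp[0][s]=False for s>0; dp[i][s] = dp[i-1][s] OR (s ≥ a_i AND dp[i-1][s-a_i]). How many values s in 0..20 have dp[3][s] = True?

i\s   0   1   2   3   4   5   6   7   8   9  10  11  12  13  14  15  16  17  18  19  20
  0   T   F   F   F   F   F   F   F   F   F   F   F   F   F   F   F   F   F   F   F   F
  1   T   F   F   F   F   T   F   F   F   F   F   F   F   F   F   F   F   F   F   F   F
  2   T   F   F   T   F   T   F   F   T   F   F   F   F   F   F   F   F   F   F   F   F
  3   T   F   F   T   F   T   F   F   T   F   T   F   F   T   F   F   F   F   F   F   F
  4   T   F   F   T   F   T   F   F   T   F   T   T   F   T   F   F   T   F   T   F   F
  5   T   T   F   T   T   T   T   F   T   T   T   T   T   T   T   F   T   T   T   T   F

6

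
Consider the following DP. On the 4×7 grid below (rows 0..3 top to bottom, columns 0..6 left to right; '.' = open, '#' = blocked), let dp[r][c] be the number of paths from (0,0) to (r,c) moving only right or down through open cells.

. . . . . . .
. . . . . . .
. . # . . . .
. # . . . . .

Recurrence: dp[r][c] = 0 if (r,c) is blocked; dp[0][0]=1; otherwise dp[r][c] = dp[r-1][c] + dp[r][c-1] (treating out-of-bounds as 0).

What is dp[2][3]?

r\c   0   1   2   3   4   5   6
  0   1   1   1   1   1   1   1
  1   1   2   3   4   5   6   7
  2   1   3   0   4   9  15  22
  3   1   0   0   4  13  28  50

4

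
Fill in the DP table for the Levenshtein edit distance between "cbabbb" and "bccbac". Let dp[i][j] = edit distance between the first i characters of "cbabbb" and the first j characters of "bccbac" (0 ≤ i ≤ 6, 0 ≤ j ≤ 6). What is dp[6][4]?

   ''  b  c  c  b  a  c
''  0  1  2  3  4  5  6
 c  1  1  1  2  3  4  5
 b  2  1  2  2  2  3  4
 a  3  2  2  3  3  2  3
 b  4  3  3  3  3  3  3
 b  5  4  4  4  3  4  4
 b  6  5  5  5  4  4  5

4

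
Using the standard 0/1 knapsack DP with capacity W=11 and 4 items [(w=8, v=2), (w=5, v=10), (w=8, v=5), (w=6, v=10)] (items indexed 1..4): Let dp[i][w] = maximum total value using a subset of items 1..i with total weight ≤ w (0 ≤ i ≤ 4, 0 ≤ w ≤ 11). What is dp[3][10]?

i\w   0   1   2   3   4   5   6   7   8   9  10  11
  0   0   0   0   0   0   0   0   0   0   0   0   0
  1   0   0   0   0   0   0   0   0   2   2   2   2
  2   0   0   0   0   0  10  10  10  10  10  10  10
  3   0   0   0   0   0  10  10  10  10  10  10  10
  4   0   0   0   0   0  10  10  10  10  10  10  20

10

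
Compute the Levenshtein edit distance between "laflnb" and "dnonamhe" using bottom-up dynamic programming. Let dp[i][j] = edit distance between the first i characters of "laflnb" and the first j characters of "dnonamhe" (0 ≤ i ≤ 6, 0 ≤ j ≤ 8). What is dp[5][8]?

7

   ''  d  n  o  n  a  m  h  e
''  0  1  2  3  4  5  6  7  8
 l  1  1  2  3  4  5  6  7  8
 a  2  2  2  3  4  4  5  6  7
 f  3  3  3  3  4  5  5  6  7
 l  4  4  4  4  4  5  6  6  7
 n  5  5  4  5  4  5  6  7  7
 b  6  6  5  5  5  5  6  7  8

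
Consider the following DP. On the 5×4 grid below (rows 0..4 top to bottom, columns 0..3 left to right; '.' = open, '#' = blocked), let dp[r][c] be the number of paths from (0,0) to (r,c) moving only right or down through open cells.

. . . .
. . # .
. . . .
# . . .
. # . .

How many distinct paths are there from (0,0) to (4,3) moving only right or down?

r\c   0   1   2   3
  0   1   1   1   1
  1   1   2   0   1
  2   1   3   3   4
  3   0   3   6  10
  4   0   0   6  16

16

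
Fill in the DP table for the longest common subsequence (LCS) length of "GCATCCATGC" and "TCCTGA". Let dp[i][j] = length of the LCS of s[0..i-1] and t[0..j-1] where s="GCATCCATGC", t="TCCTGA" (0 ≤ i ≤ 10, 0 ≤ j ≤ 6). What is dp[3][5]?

   ''  T  C  C  T  G  A
''  0  0  0  0  0  0  0
 G  0  0  0  0  0  1  1
 C  0  0  1  1  1  1  1
 A  0  0  1  1  1  1  2
 T  0  1  1  1  2  2  2
 C  0  1  2  2  2  2  2
 C  0  1  2  3  3  3  3
 A  0  1  2  3  3  3  4
 T  0  1  2  3  4  4  4
 G  0  1  2  3  4  5  5
 C  0  1  2  3  4  5  5

1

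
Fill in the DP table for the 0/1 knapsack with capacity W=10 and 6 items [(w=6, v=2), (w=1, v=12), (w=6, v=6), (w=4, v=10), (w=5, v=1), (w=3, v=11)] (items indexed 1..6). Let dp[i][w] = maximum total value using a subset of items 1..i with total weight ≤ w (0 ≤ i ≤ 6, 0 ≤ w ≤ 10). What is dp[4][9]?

i\w   0   1   2   3   4   5   6   7   8   9  10
  0   0   0   0   0   0   0   0   0   0   0   0
  1   0   0   0   0   0   0   2   2   2   2   2
  2   0  12  12  12  12  12  12  14  14  14  14
  3   0  12  12  12  12  12  12  18  18  18  18
  4   0  12  12  12  12  22  22  22  22  22  22
  5   0  12  12  12  12  22  22  22  22  22  23
  6   0  12  12  12  23  23  23  23  33  33  33

22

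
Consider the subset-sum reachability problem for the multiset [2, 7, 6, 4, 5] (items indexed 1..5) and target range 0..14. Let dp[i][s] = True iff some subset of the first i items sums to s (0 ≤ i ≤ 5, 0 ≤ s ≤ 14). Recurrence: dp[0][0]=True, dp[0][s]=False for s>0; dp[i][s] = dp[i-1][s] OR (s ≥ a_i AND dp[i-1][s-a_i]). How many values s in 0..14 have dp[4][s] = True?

11

i\s   0   1   2   3   4   5   6   7   8   9  10  11  12  13  14
  0   T   F   F   F   F   F   F   F   F   F   F   F   F   F   F
  1   T   F   T   F   F   F   F   F   F   F   F   F   F   F   F
  2   T   F   T   F   F   F   F   T   F   T   F   F   F   F   F
  3   T   F   T   F   F   F   T   T   T   T   F   F   F   T   F
  4   T   F   T   F   T   F   T   T   T   T   T   T   T   T   F
  5   T   F   T   F   T   T   T   T   T   T   T   T   T   T   T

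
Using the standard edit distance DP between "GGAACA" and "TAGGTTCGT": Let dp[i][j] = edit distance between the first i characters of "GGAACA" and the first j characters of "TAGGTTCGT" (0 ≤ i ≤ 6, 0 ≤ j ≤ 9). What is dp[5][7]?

4

   ''  T  A  G  G  T  T  C  G  T
''  0  1  2  3  4  5  6  7  8  9
 G  1  1  2  2  3  4  5  6  7  8
 G  2  2  2  2  2  3  4  5  6  7
 A  3  3  2  3  3  3  4  5  6  7
 A  4  4  3  3  4  4  4  5  6  7
 C  5  5  4  4  4  5  5  4  5  6
 A  6  6  5  5  5  5  6  5  5  6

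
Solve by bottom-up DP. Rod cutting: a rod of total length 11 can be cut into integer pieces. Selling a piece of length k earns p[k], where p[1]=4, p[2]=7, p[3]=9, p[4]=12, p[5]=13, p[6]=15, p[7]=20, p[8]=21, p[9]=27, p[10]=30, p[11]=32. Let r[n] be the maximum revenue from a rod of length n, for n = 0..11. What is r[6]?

24

   n    0    1    2    3    4    5    6    7    8    9   10   11
r[n]    0    4    8   12   16   20   24   28   32   36   40   44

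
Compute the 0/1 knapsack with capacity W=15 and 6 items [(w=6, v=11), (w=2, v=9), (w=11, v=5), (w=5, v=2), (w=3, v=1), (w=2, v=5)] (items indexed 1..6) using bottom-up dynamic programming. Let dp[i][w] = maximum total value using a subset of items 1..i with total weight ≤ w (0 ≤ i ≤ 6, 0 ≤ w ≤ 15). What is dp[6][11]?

i\w   0   1   2   3   4   5   6   7   8   9  10  11  12  13  14  15
  0   0   0   0   0   0   0   0   0   0   0   0   0   0   0   0   0
  1   0   0   0   0   0   0  11  11  11  11  11  11  11  11  11  11
  2   0   0   9   9   9   9  11  11  20  20  20  20  20  20  20  20
  3   0   0   9   9   9   9  11  11  20  20  20  20  20  20  20  20
  4   0   0   9   9   9   9  11  11  20  20  20  20  20  22  22  22
  5   0   0   9   9   9  10  11  11  20  20  20  21  21  22  22  22
  6   0   0   9   9  14  14  14  15  20  20  25  25  25  26  26  27

25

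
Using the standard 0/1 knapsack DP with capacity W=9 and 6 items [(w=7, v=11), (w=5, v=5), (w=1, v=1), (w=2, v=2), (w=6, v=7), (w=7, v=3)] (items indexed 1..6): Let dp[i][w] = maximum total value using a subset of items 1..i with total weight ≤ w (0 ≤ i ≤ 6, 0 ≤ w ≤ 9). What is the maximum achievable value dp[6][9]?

i\w   0   1   2   3   4   5   6   7   8   9
  0   0   0   0   0   0   0   0   0   0   0
  1   0   0   0   0   0   0   0  11  11  11
  2   0   0   0   0   0   5   5  11  11  11
  3   0   1   1   1   1   5   6  11  12  12
  4   0   1   2   3   3   5   6  11  12  13
  5   0   1   2   3   3   5   7  11  12  13
  6   0   1   2   3   3   5   7  11  12  13

13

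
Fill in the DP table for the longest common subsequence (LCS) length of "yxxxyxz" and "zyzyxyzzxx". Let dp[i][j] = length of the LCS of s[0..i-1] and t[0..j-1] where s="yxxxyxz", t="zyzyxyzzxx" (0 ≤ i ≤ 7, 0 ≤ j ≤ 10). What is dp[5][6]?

3

   ''  z  y  z  y  x  y  z  z  x  x
''  0  0  0  0  0  0  0  0  0  0  0
 y  0  0  1  1  1  1  1  1  1  1  1
 x  0  0  1  1  1  2  2  2  2  2  2
 x  0  0  1  1  1  2  2  2  2  3  3
 x  0  0  1  1  1  2  2  2  2  3  4
 y  0  0  1  1  2  2  3  3  3  3  4
 x  0  0  1  1  2  3  3  3  3  4  4
 z  0  1  1  2  2  3  3  4  4  4  4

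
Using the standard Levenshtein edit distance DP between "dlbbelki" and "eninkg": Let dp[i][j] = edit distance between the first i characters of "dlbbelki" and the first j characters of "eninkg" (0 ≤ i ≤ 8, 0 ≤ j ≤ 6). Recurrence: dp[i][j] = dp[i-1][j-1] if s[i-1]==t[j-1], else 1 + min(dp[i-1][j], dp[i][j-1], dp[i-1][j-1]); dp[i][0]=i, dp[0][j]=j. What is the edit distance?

   ''  e  n  i  n  k  g
''  0  1  2  3  4  5  6
 d  1  1  2  3  4  5  6
 l  2  2  2  3  4  5  6
 b  3  3  3  3  4  5  6
 b  4  4  4  4  4  5  6
 e  5  4  5  5  5  5  6
 l  6  5  5  6  6  6  6
 k  7  6  6  6  7  6  7
 i  8  7  7  6  7  7  7

7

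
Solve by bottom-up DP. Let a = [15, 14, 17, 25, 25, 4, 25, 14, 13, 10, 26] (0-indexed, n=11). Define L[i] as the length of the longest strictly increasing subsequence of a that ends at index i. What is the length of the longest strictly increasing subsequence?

   i    0    1    2    3    4    5    6    7    8    9   10
a[i]   15   14   17   25   25    4   25   14   13   10   26
L[i]    1    1    2    3    3    1    3    2    2    2    4

4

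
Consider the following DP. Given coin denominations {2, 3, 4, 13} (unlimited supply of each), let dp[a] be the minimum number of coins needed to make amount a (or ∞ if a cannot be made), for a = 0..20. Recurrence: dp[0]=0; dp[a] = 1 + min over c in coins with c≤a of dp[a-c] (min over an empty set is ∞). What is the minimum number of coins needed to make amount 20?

 a  0  1  2  3  4  5  6  7  8  9 10 11 12 13 14 15 16 17 18 19 20
dp  0  -  1  1  1  2  2  2  2  3  3  3  3  1  4  2  2  2  3  3  3
(- denotes ∞ / unreachable)

3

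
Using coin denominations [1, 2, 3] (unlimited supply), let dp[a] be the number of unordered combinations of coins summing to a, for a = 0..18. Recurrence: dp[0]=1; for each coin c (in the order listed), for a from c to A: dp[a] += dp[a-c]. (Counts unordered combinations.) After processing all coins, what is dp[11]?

after  coin     0     1     2     3     4     5     6     7     8     9    10    11    12    13    14    15    16    17    18
          1     1     1     1     1     1     1     1     1     1     1     1     1     1     1     1     1     1     1     1
          2     1     1     2     2     3     3     4     4     5     5     6     6     7     7     8     8     9     9    10
          3     1     1     2     3     4     5     7     8    10    12    14    16    19    21    24    27    30    33    37

16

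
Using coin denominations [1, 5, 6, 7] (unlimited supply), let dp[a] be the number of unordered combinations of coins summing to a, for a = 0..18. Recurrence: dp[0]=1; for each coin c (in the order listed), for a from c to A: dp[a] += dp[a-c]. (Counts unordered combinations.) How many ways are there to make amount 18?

after  coin     0     1     2     3     4     5     6     7     8     9    10    11    12    13    14    15    16    17    18
          1     1     1     1     1     1     1     1     1     1     1     1     1     1     1     1     1     1     1     1
          5     1     1     1     1     1     2     2     2     2     2     3     3     3     3     3     4     4     4     4
          6     1     1     1     1     1     2     3     3     3     3     4     5     6     6     6     7     8     9    10
          7     1     1     1     1     1     2     3     4     4     4     5     6     8     9    10    11    12    14    16

16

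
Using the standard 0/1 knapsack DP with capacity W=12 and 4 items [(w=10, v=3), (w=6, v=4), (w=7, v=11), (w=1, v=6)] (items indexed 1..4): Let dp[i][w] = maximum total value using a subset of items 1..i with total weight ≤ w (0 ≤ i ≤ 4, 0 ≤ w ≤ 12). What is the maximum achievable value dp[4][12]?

i\w   0   1   2   3   4   5   6   7   8   9  10  11  12
  0   0   0   0   0   0   0   0   0   0   0   0   0   0
  1   0   0   0   0   0   0   0   0   0   0   3   3   3
  2   0   0   0   0   0   0   4   4   4   4   4   4   4
  3   0   0   0   0   0   0   4  11  11  11  11  11  11
  4   0   6   6   6   6   6   6  11  17  17  17  17  17

17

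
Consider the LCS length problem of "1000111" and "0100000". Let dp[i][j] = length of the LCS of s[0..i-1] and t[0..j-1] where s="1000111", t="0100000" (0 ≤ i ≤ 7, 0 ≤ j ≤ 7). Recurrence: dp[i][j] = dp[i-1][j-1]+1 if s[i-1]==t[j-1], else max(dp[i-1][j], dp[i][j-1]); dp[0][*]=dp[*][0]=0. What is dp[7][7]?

4

   ''  0  1  0  0  0  0  0
''  0  0  0  0  0  0  0  0
 1  0  0  1  1  1  1  1  1
 0  0  1  1  2  2  2  2  2
 0  0  1  1  2  3  3  3  3
 0  0  1  1  2  3  4  4  4
 1  0  1  2  2  3  4  4  4
 1  0  1  2  2  3  4  4  4
 1  0  1  2  2  3  4  4  4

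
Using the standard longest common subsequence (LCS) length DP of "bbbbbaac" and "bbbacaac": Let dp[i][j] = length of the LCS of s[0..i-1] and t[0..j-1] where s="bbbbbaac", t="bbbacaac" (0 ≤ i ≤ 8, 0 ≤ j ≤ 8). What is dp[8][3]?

3

   ''  b  b  b  a  c  a  a  c
''  0  0  0  0  0  0  0  0  0
 b  0  1  1  1  1  1  1  1  1
 b  0  1  2  2  2  2  2  2  2
 b  0  1  2  3  3  3  3  3  3
 b  0  1  2  3  3  3  3  3  3
 b  0  1  2  3  3  3  3  3  3
 a  0  1  2  3  4  4  4  4  4
 a  0  1  2  3  4  4  5  5  5
 c  0  1  2  3  4  5  5  5  6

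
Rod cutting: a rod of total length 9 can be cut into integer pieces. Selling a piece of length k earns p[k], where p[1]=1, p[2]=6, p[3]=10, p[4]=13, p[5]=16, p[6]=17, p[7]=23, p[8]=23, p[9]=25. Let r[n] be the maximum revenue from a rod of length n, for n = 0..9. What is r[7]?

   n    0    1    2    3    4    5    6    7    8    9
r[n]    0    1    6   10   13   16   20   23   26   30

23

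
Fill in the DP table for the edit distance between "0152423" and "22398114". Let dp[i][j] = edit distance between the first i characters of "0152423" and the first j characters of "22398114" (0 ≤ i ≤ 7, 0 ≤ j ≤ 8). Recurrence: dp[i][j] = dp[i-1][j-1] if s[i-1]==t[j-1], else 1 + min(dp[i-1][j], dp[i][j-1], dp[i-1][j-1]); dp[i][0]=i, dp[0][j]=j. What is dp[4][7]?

   ''  2  2  3  9  8  1  1  4
''  0  1  2  3  4  5  6  7  8
 0  1  1  2  3  4  5  6  7  8
 1  2  2  2  3  4  5  5  6  7
 5  3  3  3  3  4  5  6  6  7
 2  4  3  3  4  4  5  6  7  7
 4  5  4  4  4  5  5  6  7  7
 2  6  5  4  5  5  6  6  7  8
 3  7  6  5  4  5  6  7  7  8

7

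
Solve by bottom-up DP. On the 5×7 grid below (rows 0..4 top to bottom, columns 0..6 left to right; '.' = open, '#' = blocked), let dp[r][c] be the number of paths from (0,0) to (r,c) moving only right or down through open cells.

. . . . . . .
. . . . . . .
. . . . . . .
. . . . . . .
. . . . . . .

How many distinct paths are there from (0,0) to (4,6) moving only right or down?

r\c   0   1   2   3   4   5   6
  0   1   1   1   1   1   1   1
  1   1   2   3   4   5   6   7
  2   1   3   6  10  15  21  28
  3   1   4  10  20  35  56  84
  4   1   5  15  35  70 126 210

210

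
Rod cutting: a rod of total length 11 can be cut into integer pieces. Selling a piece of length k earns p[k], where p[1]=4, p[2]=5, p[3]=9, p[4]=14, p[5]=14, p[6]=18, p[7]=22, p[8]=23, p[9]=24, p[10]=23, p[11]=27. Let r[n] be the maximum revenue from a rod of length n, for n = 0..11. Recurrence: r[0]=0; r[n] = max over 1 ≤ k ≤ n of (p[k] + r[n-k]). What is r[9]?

36

   n    0    1    2    3    4    5    6    7    8    9   10   11
r[n]    0    4    8   12   16   20   24   28   32   36   40   44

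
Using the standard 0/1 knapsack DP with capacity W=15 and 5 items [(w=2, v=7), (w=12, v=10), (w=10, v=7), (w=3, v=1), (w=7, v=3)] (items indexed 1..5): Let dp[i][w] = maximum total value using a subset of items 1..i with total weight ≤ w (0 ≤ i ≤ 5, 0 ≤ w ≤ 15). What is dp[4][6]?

i\w   0   1   2   3   4   5   6   7   8   9  10  11  12  13  14  15
  0   0   0   0   0   0   0   0   0   0   0   0   0   0   0   0   0
  1   0   0   7   7   7   7   7   7   7   7   7   7   7   7   7   7
  2   0   0   7   7   7   7   7   7   7   7   7   7  10  10  17  17
  3   0   0   7   7   7   7   7   7   7   7   7   7  14  14  17  17
  4   0   0   7   7   7   8   8   8   8   8   8   8  14  14  17  17
  5   0   0   7   7   7   8   8   8   8  10  10  10  14  14  17  17

8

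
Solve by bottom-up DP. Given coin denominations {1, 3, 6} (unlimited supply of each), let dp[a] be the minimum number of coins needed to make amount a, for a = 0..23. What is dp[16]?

 a  0  1  2  3  4  5  6  7  8  9 10 11 12 13 14 15 16 17 18 19 20 21 22 23
dp  0  1  2  1  2  3  1  2  3  2  3  4  2  3  4  3  4  5  3  4  5  4  5  6

4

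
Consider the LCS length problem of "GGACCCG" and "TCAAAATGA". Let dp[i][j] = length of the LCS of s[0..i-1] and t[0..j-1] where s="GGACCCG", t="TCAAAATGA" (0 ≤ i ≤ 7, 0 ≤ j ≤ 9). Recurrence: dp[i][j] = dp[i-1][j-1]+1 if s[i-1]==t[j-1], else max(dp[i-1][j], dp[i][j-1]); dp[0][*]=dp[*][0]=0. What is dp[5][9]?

   ''  T  C  A  A  A  A  T  G  A
''  0  0  0  0  0  0  0  0  0  0
 G  0  0  0  0  0  0  0  0  1  1
 G  0  0  0  0  0  0  0  0  1  1
 A  0  0  0  1  1  1  1  1  1  2
 C  0  0  1  1  1  1  1  1  1  2
 C  0  0  1  1  1  1  1  1  1  2
 C  0  0  1  1  1  1  1  1  1  2
 G  0  0  1  1  1  1  1  1  2  2

2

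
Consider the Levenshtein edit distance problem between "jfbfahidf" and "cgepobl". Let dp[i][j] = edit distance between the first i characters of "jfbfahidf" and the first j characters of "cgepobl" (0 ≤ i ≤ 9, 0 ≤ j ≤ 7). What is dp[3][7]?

   ''  c  g  e  p  o  b  l
''  0  1  2  3  4  5  6  7
 j  1  1  2  3  4  5  6  7
 f  2  2  2  3  4  5  6  7
 b  3  3  3  3  4  5  5  6
 f  4  4  4  4  4  5  6  6
 a  5  5  5  5  5  5  6  7
 h  6  6  6  6  6  6  6  7
 i  7  7  7  7  7  7  7  7
 d  8  8  8  8  8  8  8  8
 f  9  9  9  9  9  9  9  9

6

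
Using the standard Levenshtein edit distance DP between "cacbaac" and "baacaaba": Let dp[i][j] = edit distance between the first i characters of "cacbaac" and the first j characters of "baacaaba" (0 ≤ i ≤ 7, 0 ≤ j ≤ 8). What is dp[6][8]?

4

   ''  b  a  a  c  a  a  b  a
''  0  1  2  3  4  5  6  7  8
 c  1  1  2  3  3  4  5  6  7
 a  2  2  1  2  3  3  4  5  6
 c  3  3  2  2  2  3  4  5  6
 b  4  3  3  3  3  3  4  4  5
 a  5  4  3  3  4  3  3  4  4
 a  6  5  4  3  4  4  3  4  4
 c  7  6  5  4  3  4  4  4  5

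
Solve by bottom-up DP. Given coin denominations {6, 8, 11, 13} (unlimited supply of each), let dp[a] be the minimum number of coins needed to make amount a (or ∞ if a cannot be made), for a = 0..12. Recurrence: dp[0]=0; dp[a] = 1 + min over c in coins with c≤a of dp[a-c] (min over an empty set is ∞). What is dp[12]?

 a  0  1  2  3  4  5  6  7  8  9 10 11 12
dp  0  -  -  -  -  -  1  -  1  -  -  1  2
(- denotes ∞ / unreachable)

2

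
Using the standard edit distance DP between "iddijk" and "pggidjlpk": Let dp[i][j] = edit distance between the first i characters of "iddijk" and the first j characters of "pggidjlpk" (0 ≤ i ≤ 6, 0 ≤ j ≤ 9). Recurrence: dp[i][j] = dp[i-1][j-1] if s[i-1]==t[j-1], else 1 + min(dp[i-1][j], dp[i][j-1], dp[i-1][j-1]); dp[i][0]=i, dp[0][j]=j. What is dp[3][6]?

4

   ''  p  g  g  i  d  j  l  p  k
''  0  1  2  3  4  5  6  7  8  9
 i  1  1  2  3  3  4  5  6  7  8
 d  2  2  2  3  4  3  4  5  6  7
 d  3  3  3  3  4  4  4  5  6  7
 i  4  4  4  4  3  4  5  5  6  7
 j  5  5  5  5  4  4  4  5  6  7
 k  6  6  6  6  5  5  5  5  6  6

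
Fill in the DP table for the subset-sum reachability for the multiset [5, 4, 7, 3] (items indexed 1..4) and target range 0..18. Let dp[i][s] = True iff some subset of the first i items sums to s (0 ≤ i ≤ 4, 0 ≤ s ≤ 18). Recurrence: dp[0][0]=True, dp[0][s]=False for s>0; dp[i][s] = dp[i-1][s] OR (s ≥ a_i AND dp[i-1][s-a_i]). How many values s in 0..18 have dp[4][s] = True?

i\s   0   1   2   3   4   5   6   7   8   9  10  11  12  13  14  15  16  17  18
  0   T   F   F   F   F   F   F   F   F   F   F   F   F   F   F   F   F   F   F
  1   T   F   F   F   F   T   F   F   F   F   F   F   F   F   F   F   F   F   F
  2   T   F   F   F   T   T   F   F   F   T   F   F   F   F   F   F   F   F   F
  3   T   F   F   F   T   T   F   T   F   T   F   T   T   F   F   F   T   F   F
  4   T   F   F   T   T   T   F   T   T   T   T   T   T   F   T   T   T   F   F

13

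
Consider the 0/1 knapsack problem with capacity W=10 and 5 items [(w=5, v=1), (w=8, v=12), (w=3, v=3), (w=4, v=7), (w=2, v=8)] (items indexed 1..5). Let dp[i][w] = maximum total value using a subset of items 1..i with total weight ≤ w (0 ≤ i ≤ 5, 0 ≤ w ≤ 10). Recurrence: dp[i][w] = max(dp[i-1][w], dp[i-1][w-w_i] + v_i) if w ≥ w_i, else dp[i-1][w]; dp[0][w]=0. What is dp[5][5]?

11

i\w   0   1   2   3   4   5   6   7   8   9  10
  0   0   0   0   0   0   0   0   0   0   0   0
  1   0   0   0   0   0   1   1   1   1   1   1
  2   0   0   0   0   0   1   1   1  12  12  12
  3   0   0   0   3   3   3   3   3  12  12  12
  4   0   0   0   3   7   7   7  10  12  12  12
  5   0   0   8   8   8  11  15  15  15  18  20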